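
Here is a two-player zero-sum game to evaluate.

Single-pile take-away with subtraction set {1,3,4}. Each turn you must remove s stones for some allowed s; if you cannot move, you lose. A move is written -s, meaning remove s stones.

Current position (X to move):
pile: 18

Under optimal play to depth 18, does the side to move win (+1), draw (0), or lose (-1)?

ply 1, X at 18 | -1=-1→17; -3=-1→15; -4=+1→14*
ply 2, O at 14 | -1=-1→13*; -3=-1→11; -4=-1→10
ply 3, X at 13 | -1=-1→12; -3=-1→10; -4=+1→9*
ply 4, O at 9 | -1=-1→8*; -3=-1→6; -4=-1→5
ply 5, X at 8 | -1=+1→7*; -3=-1→5; -4=-1→4
ply 6, O at 7 | -1=-1→6*; -3=-1→4; -4=-1→3
ply 7, X at 6 | -1=-1→5; -3=-1→3; -4=+1→2*
ply 8, O at 2 | -1=-1→1*
ply 9, X at 1 | -1=+1→0*
ply 10: 0 is terminal -1 (O); from 18 depth 18

value(18, X) = +1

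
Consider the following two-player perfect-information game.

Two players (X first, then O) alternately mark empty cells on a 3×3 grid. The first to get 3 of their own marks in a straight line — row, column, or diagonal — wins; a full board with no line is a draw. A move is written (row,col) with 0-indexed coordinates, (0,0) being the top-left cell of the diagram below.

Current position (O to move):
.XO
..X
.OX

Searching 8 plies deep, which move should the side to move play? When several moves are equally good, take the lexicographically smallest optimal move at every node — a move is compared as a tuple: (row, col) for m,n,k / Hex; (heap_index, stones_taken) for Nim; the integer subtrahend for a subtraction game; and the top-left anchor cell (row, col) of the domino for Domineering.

O's best at [.XO/..X/.OX]: (0,0)

[.XO/..X/.OX] O move#1: (0,0):+0/OXO/..X/.OX*, (1,0):+0/.XO/O.X/.OX, (1,1):+0/.XO/.OX/.OX, (2,0):-1/.XO/..X/OOX
[OXO/..X/.OX] X move#2: (1,0):+0/OXO/X.X/.OX*, (1,1):+0/OXO/.XX/.OX, (2,0):+0/OXO/..X/XOX
[OXO/X.X/.OX] O move#3: (1,1):+0/OXO/XOX/.OX*, (2,0):-1/OXO/X.X/OOX
[OXO/XOX/.OX] X move#4: (2,0):+0/OXO/XOX/XOX*
[OXO/XOX/XOX] end (terminal +0, O#5); searched .XO/..X/.OX to 8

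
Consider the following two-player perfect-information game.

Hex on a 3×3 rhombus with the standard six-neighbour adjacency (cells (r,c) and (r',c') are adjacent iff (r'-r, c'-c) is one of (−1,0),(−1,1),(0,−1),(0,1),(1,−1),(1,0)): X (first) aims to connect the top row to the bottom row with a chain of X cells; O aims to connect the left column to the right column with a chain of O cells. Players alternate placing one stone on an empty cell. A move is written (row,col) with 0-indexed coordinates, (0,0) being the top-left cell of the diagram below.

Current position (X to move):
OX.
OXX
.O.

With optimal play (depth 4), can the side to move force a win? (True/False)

ply 1, X at OX./OXX/.O. | (0,2)=+1→OXX/OXX/.O.*; (2,0)=+1→OX./OXX/XO.; (2,2)=+1→OX./OXX/.OX
ply 2, O at OXX/OXX/.O. | (2,0)=-1→OXX/OXX/OO.*; (2,2)=-1→OXX/OXX/.OO
ply 3, X at OXX/OXX/OO. | (2,2)=+1→OXX/OXX/OOX*
ply 4: OXX/OXX/OOX is terminal -1 (O); from OX./OXX/.O. depth 4

X winning at [OX./OXX/.O.]: True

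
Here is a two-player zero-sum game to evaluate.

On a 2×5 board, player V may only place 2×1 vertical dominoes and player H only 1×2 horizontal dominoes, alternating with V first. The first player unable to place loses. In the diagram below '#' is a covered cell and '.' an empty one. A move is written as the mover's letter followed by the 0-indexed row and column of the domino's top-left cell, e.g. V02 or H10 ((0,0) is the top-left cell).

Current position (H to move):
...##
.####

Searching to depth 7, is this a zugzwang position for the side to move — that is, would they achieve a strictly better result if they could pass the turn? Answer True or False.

p1 H@[...##/.####]: H00[##.##/.####]+1* H01[.####/.####]-1
p2 V@[##.##/.####] terminal -1; root [...##/.####] d7
suppose H passes — search the same position with V to move:
pass> p1 V@[...##/.####]: V00[#..##/#####]-1*
pass> p2 H@[#..##/#####]: H01[#####/#####]+1*
pass> p3 V@[#####/#####] terminal -1; root [...##/.####] d7
for H: play +1, pass +1

zugzwang(...##/.####, H) = False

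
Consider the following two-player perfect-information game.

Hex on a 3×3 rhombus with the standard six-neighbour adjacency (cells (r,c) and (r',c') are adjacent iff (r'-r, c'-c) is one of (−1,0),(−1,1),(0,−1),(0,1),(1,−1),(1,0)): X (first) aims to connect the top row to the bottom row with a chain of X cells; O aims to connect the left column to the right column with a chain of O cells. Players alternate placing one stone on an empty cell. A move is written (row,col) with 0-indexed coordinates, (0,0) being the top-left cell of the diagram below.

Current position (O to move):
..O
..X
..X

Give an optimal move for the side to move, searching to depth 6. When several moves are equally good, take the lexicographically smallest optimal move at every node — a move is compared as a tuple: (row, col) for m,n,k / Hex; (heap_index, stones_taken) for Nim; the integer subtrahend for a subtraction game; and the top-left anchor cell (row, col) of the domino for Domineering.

O's best at [..O/..X/..X]: (0,0)

[..O/..X/..X] O move#1: (0,0):+1/O.O/..X/..X*, (0,1):+1/.OO/..X/..X, (1,0):+1/..O/O.X/..X, (1,1):+1/..O/.OX/..X, (2,0):+1/..O/..X/O.X, (2,1):-1/..O/..X/.OX
[O.O/..X/..X] X move#2: (0,1):-1/OXO/..X/..X*, (1,0):-1/O.O/X.X/..X, (1,1):-1/O.O/.XX/..X, (2,0):-1/O.O/..X/X.X, (2,1):-1/O.O/..X/.XX
[OXO/..X/..X] O move#3: (1,0):-1/OXO/O.X/..X, (1,1):+1/OXO/.OX/..X*, (2,0):-1/OXO/..X/O.X, (2,1):-1/OXO/..X/.OX
[OXO/.OX/..X] X move#4: (1,0):-1/OXO/XOX/..X*, (2,0):-1/OXO/.OX/X.X, (2,1):-1/OXO/.OX/.XX
[OXO/XOX/..X] O move#5: (2,0):+1/OXO/XOX/O.X*, (2,1):-1/OXO/XOX/.OX
[OXO/XOX/O.X] end (terminal -1, X#6); searched ..O/..X/..X to 6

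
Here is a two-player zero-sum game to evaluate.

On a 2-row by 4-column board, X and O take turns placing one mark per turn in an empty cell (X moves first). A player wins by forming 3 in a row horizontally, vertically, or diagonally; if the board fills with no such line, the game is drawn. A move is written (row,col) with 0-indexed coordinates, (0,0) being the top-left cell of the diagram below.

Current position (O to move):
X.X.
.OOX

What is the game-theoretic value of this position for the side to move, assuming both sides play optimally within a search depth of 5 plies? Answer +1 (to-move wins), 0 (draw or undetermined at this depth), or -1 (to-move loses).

value(X.X./.OOX, O) = +1

[X.X./.OOX] O move#1: (0,1):+0/XOX./.OOX, (0,3):-1/X.XO/.OOX, (1,0):+1/X.X./OOOX*
[X.X./OOOX] end (terminal -1, X#2); searched X.X./.OOX to 5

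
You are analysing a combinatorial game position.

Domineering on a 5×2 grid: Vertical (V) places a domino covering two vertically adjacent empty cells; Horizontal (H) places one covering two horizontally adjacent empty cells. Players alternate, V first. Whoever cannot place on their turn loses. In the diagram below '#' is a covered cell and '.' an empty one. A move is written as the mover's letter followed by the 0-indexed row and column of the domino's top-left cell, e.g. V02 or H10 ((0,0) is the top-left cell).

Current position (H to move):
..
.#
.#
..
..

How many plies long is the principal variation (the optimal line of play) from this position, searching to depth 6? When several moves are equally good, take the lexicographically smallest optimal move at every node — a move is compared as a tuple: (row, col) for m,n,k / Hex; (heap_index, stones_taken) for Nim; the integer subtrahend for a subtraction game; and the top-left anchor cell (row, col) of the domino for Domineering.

[../.#/.#/../..] H move#1: H00:-1/##/.#/.#/../.., H30:+1/../.#/.#/##/..*, H40:+1/../.#/.#/../##
[../.#/.#/##/..] V move#2: V00:-1/#./##/.#/##/..*, V10:-1/../##/##/##/..
[#./##/.#/##/..] H move#3: H40:+1/#./##/.#/##/##*
[#./##/.#/##/##] end (terminal -1, V#4); searched ../.#/.#/../.. to 6

PV length from [../.#/.#/../..]: 3 plies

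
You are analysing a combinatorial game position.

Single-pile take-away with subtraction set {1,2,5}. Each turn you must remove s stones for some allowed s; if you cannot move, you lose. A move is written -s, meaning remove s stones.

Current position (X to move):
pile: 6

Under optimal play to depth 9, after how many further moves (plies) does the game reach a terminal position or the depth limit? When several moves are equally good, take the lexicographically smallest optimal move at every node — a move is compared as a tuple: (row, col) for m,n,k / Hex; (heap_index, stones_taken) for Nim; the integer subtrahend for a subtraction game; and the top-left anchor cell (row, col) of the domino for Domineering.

[6] X move#1: -1:-1/5*, -2:-1/4, -5:-1/1
[5] O move#2: -1:-1/4, -2:+1/3*, -5:+1/0
[3] X move#3: -1:-1/2*, -2:-1/1
[2] O move#4: -1:-1/1, -2:+1/0*
[0] end (terminal -1, X#5); searched 6 to 9

PV length from [6]: 4 plies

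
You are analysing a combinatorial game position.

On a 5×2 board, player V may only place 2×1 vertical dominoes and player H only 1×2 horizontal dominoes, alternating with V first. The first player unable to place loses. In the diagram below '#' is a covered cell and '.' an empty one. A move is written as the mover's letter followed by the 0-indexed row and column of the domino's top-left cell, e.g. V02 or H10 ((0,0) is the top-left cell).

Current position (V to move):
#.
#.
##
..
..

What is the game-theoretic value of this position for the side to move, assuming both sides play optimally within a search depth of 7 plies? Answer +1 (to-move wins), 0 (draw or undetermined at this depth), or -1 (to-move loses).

value(#./#./##/../.., V) = +1

ply 1, V at #./#./##/../.. | V01=-1→##/##/##/../..; V30=+1→#./#./##/#./#.*; V31=+1→#./#./##/.#/.#
ply 2: #./#./##/#./#. is terminal -1 (H); from #./#./##/../.. depth 7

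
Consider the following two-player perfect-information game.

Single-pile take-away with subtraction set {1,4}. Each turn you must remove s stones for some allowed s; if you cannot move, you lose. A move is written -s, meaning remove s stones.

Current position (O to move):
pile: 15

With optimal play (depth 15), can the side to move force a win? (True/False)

[15] O move#1: -1:-1/14*, -4:-1/11
[14] X move#2: -1:-1/13, -4:+1/10*
[10] O move#3: -1:-1/9*, -4:-1/6
[9] X move#4: -1:-1/8, -4:+1/5*
[5] O move#5: -1:-1/4*, -4:-1/1
[4] X move#6: -1:-1/3, -4:+1/0*
[0] end (terminal -1, O#7); searched 15 to 15

O winning at [15]: False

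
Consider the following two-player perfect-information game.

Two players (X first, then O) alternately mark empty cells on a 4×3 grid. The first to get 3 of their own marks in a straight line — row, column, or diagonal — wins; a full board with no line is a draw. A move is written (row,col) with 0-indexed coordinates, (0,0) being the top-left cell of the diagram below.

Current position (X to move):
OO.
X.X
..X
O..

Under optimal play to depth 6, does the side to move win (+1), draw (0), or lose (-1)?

value(OO./X.X/..X/O.., X) = +1

[OO./X.X/..X/O..] X move#1: (0,2):+1/OOX/X.X/..X/O..*, (1,1):+1/OO./XXX/..X/O.., (2,0):-1/OO./X.X/X.X/O.., (2,1):-1/OO./X.X/.XX/O.., (3,1):-1/OO./X.X/..X/OX., (3,2):+1/OO./X.X/..X/O.X
[OOX/X.X/..X/O..] end (terminal -1, O#2); searched OO./X.X/..X/O.. to 6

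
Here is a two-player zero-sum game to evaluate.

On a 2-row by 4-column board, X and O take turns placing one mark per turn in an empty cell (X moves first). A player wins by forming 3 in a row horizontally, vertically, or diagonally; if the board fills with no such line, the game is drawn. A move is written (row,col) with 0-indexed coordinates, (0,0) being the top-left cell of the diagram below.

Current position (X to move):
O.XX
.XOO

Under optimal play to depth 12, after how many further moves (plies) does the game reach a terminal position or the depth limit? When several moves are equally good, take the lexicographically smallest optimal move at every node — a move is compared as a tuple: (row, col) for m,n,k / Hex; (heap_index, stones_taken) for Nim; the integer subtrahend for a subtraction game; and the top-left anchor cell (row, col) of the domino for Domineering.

p1 X@[O.XX/.XOO]: (0,1)[OXXX/.XOO]+1* (1,0)[O.XX/XXOO]+0
p2 O@[OXXX/.XOO] terminal -1; root [O.XX/.XOO] d12

PV length from [O.XX/.XOO]: 1 ply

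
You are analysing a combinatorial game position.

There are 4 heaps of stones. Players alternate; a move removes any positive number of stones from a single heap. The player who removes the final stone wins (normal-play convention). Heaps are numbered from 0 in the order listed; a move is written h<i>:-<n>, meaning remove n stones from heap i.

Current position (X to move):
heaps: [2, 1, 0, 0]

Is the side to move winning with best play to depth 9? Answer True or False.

X winning at [(2,1,0,0)]: True

ply 1, X at (2,1,0,0) | h0:-1=+1→(1,1,0,0)*; h0:-2=-1→(0,1,0,0); h1:-1=-1→(2,0,0,0)
ply 2, O at (1,1,0,0) | h0:-1=-1→(0,1,0,0)*; h1:-1=-1→(1,0,0,0)
ply 3, X at (0,1,0,0) | h1:-1=+1→(0,0,0,0)*
ply 4: (0,0,0,0) is terminal -1 (O); from (2,1,0,0) depth 9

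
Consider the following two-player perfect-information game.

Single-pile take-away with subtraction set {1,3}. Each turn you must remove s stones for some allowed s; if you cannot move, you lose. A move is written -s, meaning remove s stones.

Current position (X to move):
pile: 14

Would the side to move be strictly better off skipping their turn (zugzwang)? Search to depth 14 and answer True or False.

zugzwang(14, X) = True

p1 X@[14]: -1[13]-1* -3[11]-1
p2 O@[13]: -1[12]+1* -3[10]+1
p3 X@[12]: -1[11]-1* -3[9]-1
p4 O@[11]: -1[10]+1* -3[8]+1
p5 X@[10]: -1[9]-1* -3[7]-1
p6 O@[9]: -1[8]+1* -3[6]+1
p7 X@[8]: -1[7]-1* -3[5]-1
p8 O@[7]: -1[6]+1* -3[4]+1
p9 X@[6]: -1[5]-1* -3[3]-1
p10 O@[5]: -1[4]+1* -3[2]+1
p11 X@[4]: -1[3]-1* -3[1]-1
p12 O@[3]: -1[2]+1* -3[0]+1
p13 X@[2]: -1[1]-1*
p14 O@[1]: -1[0]+1*
p15 X@[0] terminal -1; root [14] d14
pass branch (O moves first from the same position):
  | p1 O@[14]: -1[13]-1* -3[11]-1
  | p2 X@[13]: -1[12]+1* -3[10]+1
  | p3 O@[12]: -1[11]-1* -3[9]-1
  | p4 X@[11]: -1[10]+1* -3[8]+1
  | p5 O@[10]: -1[9]-1* -3[7]-1
  | p6 X@[9]: -1[8]+1* -3[6]+1
  | p7 O@[8]: -1[7]-1* -3[5]-1
  | p8 X@[7]: -1[6]+1* -3[4]+1
  | p9 O@[6]: -1[5]-1* -3[3]-1
  | p10 X@[5]: -1[4]+1* -3[2]+1
  | p11 O@[4]: -1[3]-1* -3[1]-1
  | p12 X@[3]: -1[2]+1* -3[0]+1
  | p13 O@[2]: -1[1]-1*
  | p14 X@[1]: -1[0]+1*
  | p15 O@[0] terminal -1; root [14] d14
X moving scores -1; X passing scores +1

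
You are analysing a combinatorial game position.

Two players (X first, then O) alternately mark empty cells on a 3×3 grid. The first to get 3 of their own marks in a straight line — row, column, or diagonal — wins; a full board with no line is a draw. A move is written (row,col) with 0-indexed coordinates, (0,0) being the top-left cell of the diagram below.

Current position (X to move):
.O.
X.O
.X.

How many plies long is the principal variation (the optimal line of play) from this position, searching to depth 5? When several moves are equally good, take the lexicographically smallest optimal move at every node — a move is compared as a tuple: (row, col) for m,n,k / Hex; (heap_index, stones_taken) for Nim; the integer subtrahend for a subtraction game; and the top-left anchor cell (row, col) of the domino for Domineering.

[.O./X.O/.X.] X move#1: (0,0):+0/XO./X.O/.X., (0,2):+0/.OX/X.O/.X., (1,1):-1/.O./XXO/.X., (2,0):+1/.O./X.O/XX.*, (2,2):+0/.O./X.O/.XX
[.O./X.O/XX.] O move#2: (0,0):-1/OO./X.O/XX.*, (0,2):-1/.OO/X.O/XX., (1,1):-1/.O./XOO/XX., (2,2):-1/.O./X.O/XXO
[OO./X.O/XX.] X move#3: (0,2):+1/OOX/X.O/XX.*, (1,1):-1/OO./XXO/XX., (2,2):+1/OO./X.O/XXX
[OOX/X.O/XX.] O move#4: (1,1):-1/OOX/XOO/XX.*, (2,2):-1/OOX/X.O/XXO
[OOX/XOO/XX.] X move#5: (2,2):+1/OOX/XOO/XXX*
[OOX/XOO/XXX] end (terminal -1, O#6); searched .O./X.O/.X. to 5

PV length from [.O./X.O/.X.]: 5 plies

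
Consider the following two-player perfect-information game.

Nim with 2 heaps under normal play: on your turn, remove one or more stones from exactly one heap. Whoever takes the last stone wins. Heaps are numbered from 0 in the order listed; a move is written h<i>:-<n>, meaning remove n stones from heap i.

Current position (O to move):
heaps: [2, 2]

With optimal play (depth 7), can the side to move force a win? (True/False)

p1 O@[(2,2)]: h0:-1[(1,2)]-1* h0:-2[(0,2)]-1 h1:-1[(2,1)]-1 h1:-2[(2,0)]-1
p2 X@[(1,2)]: h0:-1[(0,2)]-1 h1:-1[(1,1)]+1* h1:-2[(1,0)]-1
p3 O@[(1,1)]: h0:-1[(0,1)]-1* h1:-1[(1,0)]-1
p4 X@[(0,1)]: h1:-1[(0,0)]+1*
p5 O@[(0,0)] terminal -1; root [(2,2)] d7

O winning at [(2,2)]: False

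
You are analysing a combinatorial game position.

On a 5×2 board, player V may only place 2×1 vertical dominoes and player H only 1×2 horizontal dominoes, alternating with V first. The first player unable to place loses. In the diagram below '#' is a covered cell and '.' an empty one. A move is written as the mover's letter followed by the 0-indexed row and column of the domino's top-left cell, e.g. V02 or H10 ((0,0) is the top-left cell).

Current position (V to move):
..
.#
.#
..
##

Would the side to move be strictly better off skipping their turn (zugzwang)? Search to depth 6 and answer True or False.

zugzwang(../.#/.#/../##, V) = True

ply 1, V at ../.#/.#/../## | V00=-1→#./##/.#/../##*; V10=-1→../##/##/../##; V20=-1→../.#/##/#./##
ply 2, H at #./##/.#/../## | H30=+1→#./##/.#/##/##*
ply 3: #./##/.#/##/## is terminal -1 (V); from ../.#/.#/../## depth 6
if V skipped the turn, H would face:
~ ply 1, H at ../.#/.#/../## | H00=-1→##/.#/.#/../##*; H30=-1→../.#/.#/##/##
~ ply 2, V at ##/.#/.#/../## | V10=-1→##/##/##/../##; V20=+1→##/.#/##/#./##*
~ ply 3: ##/.#/##/#./## is terminal -1 (H); from ../.#/.#/../## depth 6
compare (V): move=-1 vs pass=+1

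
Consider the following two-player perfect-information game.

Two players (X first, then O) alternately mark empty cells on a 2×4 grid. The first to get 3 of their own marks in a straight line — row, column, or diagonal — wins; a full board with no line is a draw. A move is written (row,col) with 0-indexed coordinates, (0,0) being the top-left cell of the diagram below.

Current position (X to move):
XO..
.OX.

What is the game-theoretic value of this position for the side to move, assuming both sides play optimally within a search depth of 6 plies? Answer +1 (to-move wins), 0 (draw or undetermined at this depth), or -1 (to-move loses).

value(XO../.OX., X) = 0

ply 1, X at XO../.OX. | (0,2)=+0→XOX./.OX.*; (0,3)=+0→XO.X/.OX.; (1,0)=+0→XO../XOX.; (1,3)=+0→XO../.OXX
ply 2, O at XOX./.OX. | (0,3)=+0→XOXO/.OX.*; (1,0)=+0→XOX./OOX.; (1,3)=+0→XOX./.OXO
ply 3, X at XOXO/.OX. | (1,0)=+0→XOXO/XOX.*; (1,3)=+0→XOXO/.OXX
ply 4, O at XOXO/XOX. | (1,3)=+0→XOXO/XOXO*
ply 5: XOXO/XOXO is terminal +0 (X); from XO../.OX. depth 6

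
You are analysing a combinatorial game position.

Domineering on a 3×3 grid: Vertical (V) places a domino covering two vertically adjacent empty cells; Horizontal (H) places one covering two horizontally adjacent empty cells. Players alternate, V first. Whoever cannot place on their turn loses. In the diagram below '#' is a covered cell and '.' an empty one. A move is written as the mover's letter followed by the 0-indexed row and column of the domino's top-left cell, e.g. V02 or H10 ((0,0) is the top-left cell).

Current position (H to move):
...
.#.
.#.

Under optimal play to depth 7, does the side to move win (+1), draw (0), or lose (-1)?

[.../.#./.#.] H move#1: H00:-1/##./.#./.#.*, H01:-1/.##/.#./.#.
[##./.#./.#.] V move#2: V02:+1/###/.##/.#.*, V10:+1/##./##./##., V12:+1/##./.##/.##
[###/.##/.#.] end (terminal -1, H#3); searched .../.#./.#. to 7

value(.../.#./.#., H) = -1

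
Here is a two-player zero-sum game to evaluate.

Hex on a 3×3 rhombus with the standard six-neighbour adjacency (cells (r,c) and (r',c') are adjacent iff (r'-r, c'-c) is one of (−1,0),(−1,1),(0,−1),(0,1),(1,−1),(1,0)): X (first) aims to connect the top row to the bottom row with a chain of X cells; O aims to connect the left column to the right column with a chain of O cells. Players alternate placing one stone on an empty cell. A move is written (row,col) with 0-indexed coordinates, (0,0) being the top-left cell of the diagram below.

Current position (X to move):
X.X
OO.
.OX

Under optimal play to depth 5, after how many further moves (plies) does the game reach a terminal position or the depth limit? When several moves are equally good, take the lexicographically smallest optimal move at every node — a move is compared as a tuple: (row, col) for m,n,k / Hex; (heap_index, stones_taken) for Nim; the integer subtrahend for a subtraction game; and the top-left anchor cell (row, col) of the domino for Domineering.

[X.X/OO./.OX] X move#1: (0,1):-1/XXX/OO./.OX, (1,2):+1/X.X/OOX/.OX*, (2,0):-1/X.X/OO./XOX
[X.X/OOX/.OX] end (terminal -1, O#2); searched X.X/OO./.OX to 5

PV length from [X.X/OO./.OX]: 1 ply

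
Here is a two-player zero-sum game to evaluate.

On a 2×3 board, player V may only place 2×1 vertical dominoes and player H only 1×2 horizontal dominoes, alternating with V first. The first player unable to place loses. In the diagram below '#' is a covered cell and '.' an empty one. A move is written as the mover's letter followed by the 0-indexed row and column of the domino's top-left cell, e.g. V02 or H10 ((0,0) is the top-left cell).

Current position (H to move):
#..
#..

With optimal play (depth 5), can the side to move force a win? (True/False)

[#../#..] H move#1: H01:+1/###/#..*, H11:+1/#../###
[###/#..] end (terminal -1, V#2); searched #../#.. to 5

H winning at [#../#..]: True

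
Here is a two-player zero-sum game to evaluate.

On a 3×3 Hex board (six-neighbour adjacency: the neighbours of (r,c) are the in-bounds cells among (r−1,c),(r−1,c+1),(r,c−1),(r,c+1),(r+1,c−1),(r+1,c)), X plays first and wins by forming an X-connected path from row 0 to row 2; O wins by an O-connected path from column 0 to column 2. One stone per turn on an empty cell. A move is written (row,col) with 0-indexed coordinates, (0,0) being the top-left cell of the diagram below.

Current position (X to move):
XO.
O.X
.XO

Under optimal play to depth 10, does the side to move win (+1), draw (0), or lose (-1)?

[XO./O.X/.XO] X move#1: (0,2):+1/XOX/O.X/.XO*, (1,1):-1/XO./OXX/.XO, (2,0):-1/XO./O.X/XXO
[XOX/O.X/.XO] end (terminal -1, O#2); searched XO./O.X/.XO to 10

value(XO./O.X/.XO, X) = +1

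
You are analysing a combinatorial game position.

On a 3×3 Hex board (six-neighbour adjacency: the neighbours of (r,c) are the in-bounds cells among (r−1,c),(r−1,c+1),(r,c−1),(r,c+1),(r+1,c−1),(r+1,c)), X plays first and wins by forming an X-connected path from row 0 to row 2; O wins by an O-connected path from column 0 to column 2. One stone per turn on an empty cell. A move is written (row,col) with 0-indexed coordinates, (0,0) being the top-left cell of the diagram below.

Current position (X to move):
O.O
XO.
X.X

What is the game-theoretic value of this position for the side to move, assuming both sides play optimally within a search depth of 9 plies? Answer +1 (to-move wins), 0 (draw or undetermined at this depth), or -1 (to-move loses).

ply 1, X at O.O/XO./X.X | (0,1)=+1→OXO/XO./X.X*; (1,2)=-1→O.O/XOX/X.X; (2,1)=-1→O.O/XO./XXX
ply 2: OXO/XO./X.X is terminal -1 (O); from O.O/XO./X.X depth 9

value(O.O/XO./X.X, X) = +1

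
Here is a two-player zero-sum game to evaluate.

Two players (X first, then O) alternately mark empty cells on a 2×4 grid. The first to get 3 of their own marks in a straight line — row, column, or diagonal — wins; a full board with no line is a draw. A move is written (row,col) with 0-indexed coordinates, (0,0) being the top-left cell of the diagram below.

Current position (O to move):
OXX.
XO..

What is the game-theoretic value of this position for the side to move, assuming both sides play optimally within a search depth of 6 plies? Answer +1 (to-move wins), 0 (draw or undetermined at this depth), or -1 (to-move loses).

value(OXX./XO.., O) = 0

ply 1, O at OXX./XO.. | (0,3)=+0→OXXO/XO..*; (1,2)=-1→OXX./XOO.; (1,3)=-1→OXX./XO.O
ply 2, X at OXXO/XO.. | (1,2)=+0→OXXO/XOX.*; (1,3)=+0→OXXO/XO.X
ply 3, O at OXXO/XOX. | (1,3)=+0→OXXO/XOXO*
ply 4: OXXO/XOXO is terminal +0 (X); from OXX./XO.. depth 6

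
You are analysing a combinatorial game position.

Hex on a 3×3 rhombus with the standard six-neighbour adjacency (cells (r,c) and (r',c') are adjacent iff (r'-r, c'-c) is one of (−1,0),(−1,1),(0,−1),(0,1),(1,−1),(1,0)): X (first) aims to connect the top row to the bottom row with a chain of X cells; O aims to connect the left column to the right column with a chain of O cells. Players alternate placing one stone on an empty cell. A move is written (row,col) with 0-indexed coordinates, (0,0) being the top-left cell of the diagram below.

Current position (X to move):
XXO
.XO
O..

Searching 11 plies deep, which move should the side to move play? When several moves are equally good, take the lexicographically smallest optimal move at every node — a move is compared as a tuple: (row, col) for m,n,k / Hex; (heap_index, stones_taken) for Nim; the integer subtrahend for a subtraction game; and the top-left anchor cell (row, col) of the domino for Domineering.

[XXO/.XO/O..] X move#1: (1,0):-1/XXO/XXO/O.., (2,1):+1/XXO/.XO/OX.*, (2,2):-1/XXO/.XO/O.X
[XXO/.XO/OX.] end (terminal -1, O#2); searched XXO/.XO/O.. to 11

X's best at [XXO/.XO/O..]: (2,1)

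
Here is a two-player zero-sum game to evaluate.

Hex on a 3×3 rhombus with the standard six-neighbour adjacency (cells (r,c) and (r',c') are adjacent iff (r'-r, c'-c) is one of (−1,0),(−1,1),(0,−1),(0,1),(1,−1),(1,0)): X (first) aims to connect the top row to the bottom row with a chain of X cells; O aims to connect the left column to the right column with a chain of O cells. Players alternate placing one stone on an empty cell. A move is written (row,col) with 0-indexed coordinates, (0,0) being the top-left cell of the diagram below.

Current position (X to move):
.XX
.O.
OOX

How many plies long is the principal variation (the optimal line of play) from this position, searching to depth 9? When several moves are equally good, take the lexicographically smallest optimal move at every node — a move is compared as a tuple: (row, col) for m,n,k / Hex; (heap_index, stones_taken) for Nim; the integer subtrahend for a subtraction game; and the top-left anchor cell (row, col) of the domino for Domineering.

[.XX/.O./OOX] X move#1: (0,0):-1/XXX/.O./OOX, (1,0):-1/.XX/XO./OOX, (1,2):+1/.XX/.OX/OOX*
[.XX/.OX/OOX] end (terminal -1, O#2); searched .XX/.O./OOX to 9

PV length from [.XX/.O./OOX]: 1 ply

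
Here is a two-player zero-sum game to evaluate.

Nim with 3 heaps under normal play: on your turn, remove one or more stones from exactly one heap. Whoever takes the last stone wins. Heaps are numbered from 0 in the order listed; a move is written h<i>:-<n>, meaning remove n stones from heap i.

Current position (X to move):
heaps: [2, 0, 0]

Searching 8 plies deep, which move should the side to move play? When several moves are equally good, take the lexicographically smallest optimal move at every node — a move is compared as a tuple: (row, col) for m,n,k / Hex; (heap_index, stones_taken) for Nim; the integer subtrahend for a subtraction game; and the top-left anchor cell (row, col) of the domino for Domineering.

ply 1, X at (2,0,0) | h0:-1=-1→(1,0,0); h0:-2=+1→(0,0,0)*
ply 2: (0,0,0) is terminal -1 (O); from (2,0,0) depth 8

X's best at [(2,0,0)]: h0:-2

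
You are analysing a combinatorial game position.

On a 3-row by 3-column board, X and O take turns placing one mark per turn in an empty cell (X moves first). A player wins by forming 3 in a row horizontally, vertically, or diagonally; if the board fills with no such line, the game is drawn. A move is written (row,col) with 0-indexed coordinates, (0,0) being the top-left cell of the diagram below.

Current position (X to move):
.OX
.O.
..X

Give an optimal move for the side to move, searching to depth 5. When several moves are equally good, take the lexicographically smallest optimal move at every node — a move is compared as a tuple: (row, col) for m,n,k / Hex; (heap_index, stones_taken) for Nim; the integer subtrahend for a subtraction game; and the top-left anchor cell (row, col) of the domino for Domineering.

X's best at [.OX/.O./..X]: (1,2)

p1 X@[.OX/.O./..X]: (0,0)[XOX/.O./..X]-1 (1,0)[.OX/XO./..X]-1 (1,2)[.OX/.OX/..X]+1* (2,0)[.OX/.O./X.X]-1 (2,1)[.OX/.O./.XX]+1
p2 O@[.OX/.OX/..X] terminal -1; root [.OX/.O./..X] d5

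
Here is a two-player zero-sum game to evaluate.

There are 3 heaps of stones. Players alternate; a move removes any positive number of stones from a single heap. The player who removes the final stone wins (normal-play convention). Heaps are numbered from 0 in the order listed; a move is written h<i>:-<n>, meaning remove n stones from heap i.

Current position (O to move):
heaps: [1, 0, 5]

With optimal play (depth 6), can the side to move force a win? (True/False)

p1 O@[(1,0,5)]: h0:-1[(0,0,5)]-1 h2:-1[(1,0,4)]-1 h2:-2[(1,0,3)]-1 h2:-3[(1,0,2)]-1 h2:-4[(1,0,1)]+1* h2:-5[(1,0,0)]-1
p2 X@[(1,0,1)]: h0:-1[(0,0,1)]-1* h2:-1[(1,0,0)]-1
p3 O@[(0,0,1)]: h2:-1[(0,0,0)]+1*
p4 X@[(0,0,0)] terminal -1; root [(1,0,5)] d6

O winning at [(1,0,5)]: True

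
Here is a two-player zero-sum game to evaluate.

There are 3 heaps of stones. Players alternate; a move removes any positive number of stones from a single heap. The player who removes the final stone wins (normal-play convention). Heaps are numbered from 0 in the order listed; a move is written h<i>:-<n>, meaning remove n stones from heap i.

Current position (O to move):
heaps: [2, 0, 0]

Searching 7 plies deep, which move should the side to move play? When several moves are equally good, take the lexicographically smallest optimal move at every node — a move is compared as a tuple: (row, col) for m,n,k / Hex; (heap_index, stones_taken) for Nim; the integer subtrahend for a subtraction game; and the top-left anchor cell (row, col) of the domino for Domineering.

p1 O@[(2,0,0)]: h0:-1[(1,0,0)]-1 h0:-2[(0,0,0)]+1*
p2 X@[(0,0,0)] terminal -1; root [(2,0,0)] d7

O's best at [(2,0,0)]: h0:-2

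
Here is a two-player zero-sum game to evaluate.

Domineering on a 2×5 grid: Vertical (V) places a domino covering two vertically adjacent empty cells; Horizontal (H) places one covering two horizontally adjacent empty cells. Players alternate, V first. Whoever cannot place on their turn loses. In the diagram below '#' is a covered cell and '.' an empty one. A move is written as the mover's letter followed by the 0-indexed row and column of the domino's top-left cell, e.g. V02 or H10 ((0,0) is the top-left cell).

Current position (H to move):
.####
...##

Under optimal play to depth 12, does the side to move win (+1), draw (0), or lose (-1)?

ply 1, H at .####/...## | H10=+1→.####/##.##*; H11=-1→.####/.####
ply 2: .####/##.## is terminal -1 (V); from .####/...## depth 12

value(.####/...##, H) = +1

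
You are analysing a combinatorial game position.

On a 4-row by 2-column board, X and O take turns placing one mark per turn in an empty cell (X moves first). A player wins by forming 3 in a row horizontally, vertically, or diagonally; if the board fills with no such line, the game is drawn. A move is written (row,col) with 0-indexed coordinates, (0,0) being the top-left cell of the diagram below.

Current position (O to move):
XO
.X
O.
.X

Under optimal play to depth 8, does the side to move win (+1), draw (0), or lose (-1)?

p1 O@[XO/.X/O./.X]: (1,0)[XO/OX/O./.X]-1 (2,1)[XO/.X/OO/.X]+0* (3,0)[XO/.X/O./OX]-1
p2 X@[XO/.X/OO/.X]: (1,0)[XO/XX/OO/.X]+0* (3,0)[XO/.X/OO/XX]+0
p3 O@[XO/XX/OO/.X]: (3,0)[XO/XX/OO/OX]+0*
p4 X@[XO/XX/OO/OX] terminal +0; root [XO/.X/O./.X] d8

value(XO/.X/O./.X, O) = 0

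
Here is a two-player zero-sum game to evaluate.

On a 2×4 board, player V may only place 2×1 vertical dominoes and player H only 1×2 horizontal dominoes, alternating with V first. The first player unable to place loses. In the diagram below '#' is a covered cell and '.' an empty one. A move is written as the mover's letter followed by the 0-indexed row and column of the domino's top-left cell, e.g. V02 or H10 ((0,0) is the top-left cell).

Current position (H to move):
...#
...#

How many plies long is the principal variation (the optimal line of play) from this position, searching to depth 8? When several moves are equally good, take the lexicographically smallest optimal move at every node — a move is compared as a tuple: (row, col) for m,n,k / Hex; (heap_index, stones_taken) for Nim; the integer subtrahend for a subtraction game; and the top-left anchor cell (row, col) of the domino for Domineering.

PV length from [...#/...#]: 3 plies

ply 1, H at ...#/...# | H00=+1→##.#/...#*; H01=+1→.###/...#; H10=+1→...#/##.#; H11=+1→...#/.###
ply 2, V at ##.#/...# | V02=-1→####/..##*
ply 3, H at ####/..## | H10=+1→####/####*
ply 4: ####/#### is terminal -1 (V); from ...#/...# depth 8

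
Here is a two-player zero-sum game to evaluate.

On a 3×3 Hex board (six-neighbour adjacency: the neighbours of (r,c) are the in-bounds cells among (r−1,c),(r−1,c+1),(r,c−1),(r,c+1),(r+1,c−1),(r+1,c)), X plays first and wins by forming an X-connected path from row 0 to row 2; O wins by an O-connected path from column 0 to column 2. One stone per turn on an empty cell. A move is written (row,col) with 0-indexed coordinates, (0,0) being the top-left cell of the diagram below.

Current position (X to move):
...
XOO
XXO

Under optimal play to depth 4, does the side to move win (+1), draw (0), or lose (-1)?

p1 X@[.../XOO/XXO]: (0,0)[X../XOO/XXO]+1* (0,1)[.X./XOO/XXO]+1 (0,2)[..X/XOO/XXO]+1
p2 O@[X../XOO/XXO] terminal -1; root [.../XOO/XXO] d4

value(.../XOO/XXO, X) = +1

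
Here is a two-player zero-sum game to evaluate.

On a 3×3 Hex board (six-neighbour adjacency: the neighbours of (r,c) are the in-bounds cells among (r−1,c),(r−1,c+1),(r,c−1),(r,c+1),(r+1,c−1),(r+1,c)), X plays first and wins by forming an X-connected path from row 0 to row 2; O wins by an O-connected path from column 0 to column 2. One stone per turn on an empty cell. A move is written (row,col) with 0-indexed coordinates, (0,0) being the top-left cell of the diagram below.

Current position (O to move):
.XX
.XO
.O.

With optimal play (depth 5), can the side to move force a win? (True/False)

O winning at [.XX/.XO/.O.]: True

ply 1, O at .XX/.XO/.O. | (0,0)=-1→OXX/.XO/.O.; (1,0)=-1→.XX/OXO/.O.; (2,0)=+1→.XX/.XO/OO.*; (2,2)=-1→.XX/.XO/.OO
ply 2: .XX/.XO/OO. is terminal -1 (X); from .XX/.XO/.O. depth 5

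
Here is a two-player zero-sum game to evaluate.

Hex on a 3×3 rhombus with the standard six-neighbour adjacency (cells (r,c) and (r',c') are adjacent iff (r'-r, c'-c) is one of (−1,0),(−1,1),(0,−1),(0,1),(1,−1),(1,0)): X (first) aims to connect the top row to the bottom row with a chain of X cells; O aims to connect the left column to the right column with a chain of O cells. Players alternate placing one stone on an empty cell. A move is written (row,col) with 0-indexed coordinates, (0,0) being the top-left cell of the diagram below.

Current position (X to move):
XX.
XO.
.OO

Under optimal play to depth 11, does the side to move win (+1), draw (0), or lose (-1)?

value(XX./XO./.OO, X) = +1

[XX./XO./.OO] X move#1: (0,2):-1/XXX/XO./.OO, (1,2):-1/XX./XOX/.OO, (2,0):+1/XX./XO./XOO*
[XX./XO./XOO] end (terminal -1, O#2); searched XX./XO./.OO to 11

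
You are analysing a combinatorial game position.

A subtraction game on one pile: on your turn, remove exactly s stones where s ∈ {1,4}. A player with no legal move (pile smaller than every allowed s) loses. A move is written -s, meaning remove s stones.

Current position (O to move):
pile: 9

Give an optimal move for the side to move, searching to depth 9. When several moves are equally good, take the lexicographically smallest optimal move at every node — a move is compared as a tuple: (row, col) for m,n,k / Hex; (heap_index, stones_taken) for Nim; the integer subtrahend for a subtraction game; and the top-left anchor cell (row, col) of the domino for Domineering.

O's best at [9]: -4

p1 O@[9]: -1[8]-1 -4[5]+1*
p2 X@[5]: -1[4]-1* -4[1]-1
p3 O@[4]: -1[3]-1 -4[0]+1*
p4 X@[0] terminal -1; root [9] d9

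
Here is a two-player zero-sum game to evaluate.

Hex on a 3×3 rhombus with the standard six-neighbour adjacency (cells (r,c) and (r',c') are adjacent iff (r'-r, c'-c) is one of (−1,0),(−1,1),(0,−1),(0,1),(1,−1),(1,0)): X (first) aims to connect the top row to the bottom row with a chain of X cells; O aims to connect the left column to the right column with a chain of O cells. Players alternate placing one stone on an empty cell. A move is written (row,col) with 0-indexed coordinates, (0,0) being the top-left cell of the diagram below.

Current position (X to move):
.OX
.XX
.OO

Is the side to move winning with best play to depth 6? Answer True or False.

[.OX/.XX/.OO] X move#1: (0,0):-1/XOX/.XX/.OO, (1,0):-1/.OX/XXX/.OO, (2,0):+1/.OX/.XX/XOO*
[.OX/.XX/XOO] end (terminal -1, O#2); searched .OX/.XX/.OO to 6

X winning at [.OX/.XX/.OO]: True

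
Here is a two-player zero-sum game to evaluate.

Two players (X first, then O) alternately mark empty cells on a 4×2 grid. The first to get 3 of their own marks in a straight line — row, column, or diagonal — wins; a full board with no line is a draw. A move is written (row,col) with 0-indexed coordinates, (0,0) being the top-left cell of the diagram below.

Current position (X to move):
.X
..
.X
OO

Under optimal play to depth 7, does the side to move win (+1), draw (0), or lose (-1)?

value(.X/../.X/OO, X) = +1

p1 X@[.X/../.X/OO]: (0,0)[XX/../.X/OO]+0 (1,0)[.X/X./.X/OO]+0 (1,1)[.X/.X/.X/OO]+1* (2,0)[.X/../XX/OO]+0
p2 O@[.X/.X/.X/OO] terminal -1; root [.X/../.X/OO] d7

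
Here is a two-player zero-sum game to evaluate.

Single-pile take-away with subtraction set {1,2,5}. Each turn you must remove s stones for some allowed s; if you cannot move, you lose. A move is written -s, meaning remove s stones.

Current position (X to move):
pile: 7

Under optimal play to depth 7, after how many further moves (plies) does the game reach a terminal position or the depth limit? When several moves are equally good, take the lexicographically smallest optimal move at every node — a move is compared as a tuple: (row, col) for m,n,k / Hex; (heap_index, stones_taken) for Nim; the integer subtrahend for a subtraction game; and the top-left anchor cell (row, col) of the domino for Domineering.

PV length from [7]: 5 plies

ply 1, X at 7 | -1=+1→6*; -2=-1→5; -5=-1→2
ply 2, O at 6 | -1=-1→5*; -2=-1→4; -5=-1→1
ply 3, X at 5 | -1=-1→4; -2=+1→3*; -5=+1→0
ply 4, O at 3 | -1=-1→2*; -2=-1→1
ply 5, X at 2 | -1=-1→1; -2=+1→0*
ply 6: 0 is terminal -1 (O); from 7 depth 7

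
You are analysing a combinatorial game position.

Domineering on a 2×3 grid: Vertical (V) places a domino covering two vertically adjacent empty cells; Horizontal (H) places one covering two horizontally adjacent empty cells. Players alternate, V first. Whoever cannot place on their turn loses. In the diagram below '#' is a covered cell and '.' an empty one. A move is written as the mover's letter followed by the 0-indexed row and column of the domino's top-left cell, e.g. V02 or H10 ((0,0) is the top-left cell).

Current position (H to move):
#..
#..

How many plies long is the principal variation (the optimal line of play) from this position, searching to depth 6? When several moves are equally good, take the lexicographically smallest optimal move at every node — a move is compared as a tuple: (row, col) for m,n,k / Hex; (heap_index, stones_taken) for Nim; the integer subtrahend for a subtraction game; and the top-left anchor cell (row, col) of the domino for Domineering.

PV length from [#../#..]: 1 ply

ply 1, H at #../#.. | H01=+1→###/#..*; H11=+1→#../###
ply 2: ###/#.. is terminal -1 (V); from #../#.. depth 6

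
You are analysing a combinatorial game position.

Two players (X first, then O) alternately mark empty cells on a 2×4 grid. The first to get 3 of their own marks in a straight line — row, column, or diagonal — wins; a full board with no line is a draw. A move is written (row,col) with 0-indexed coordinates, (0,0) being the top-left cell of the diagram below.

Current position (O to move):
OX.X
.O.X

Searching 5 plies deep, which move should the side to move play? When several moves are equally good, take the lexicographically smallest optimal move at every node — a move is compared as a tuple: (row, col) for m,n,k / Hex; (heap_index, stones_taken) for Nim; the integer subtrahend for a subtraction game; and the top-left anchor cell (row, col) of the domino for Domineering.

p1 O@[OX.X/.O.X]: (0,2)[OXOX/.O.X]+0* (1,0)[OX.X/OO.X]-1 (1,2)[OX.X/.OOX]-1
p2 X@[OXOX/.O.X]: (1,0)[OXOX/XO.X]+0* (1,2)[OXOX/.OXX]+0
p3 O@[OXOX/XO.X]: (1,2)[OXOX/XOOX]+0*
p4 X@[OXOX/XOOX] terminal +0; root [OX.X/.O.X] d5

O's best at [OX.X/.O.X]: (0,2)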